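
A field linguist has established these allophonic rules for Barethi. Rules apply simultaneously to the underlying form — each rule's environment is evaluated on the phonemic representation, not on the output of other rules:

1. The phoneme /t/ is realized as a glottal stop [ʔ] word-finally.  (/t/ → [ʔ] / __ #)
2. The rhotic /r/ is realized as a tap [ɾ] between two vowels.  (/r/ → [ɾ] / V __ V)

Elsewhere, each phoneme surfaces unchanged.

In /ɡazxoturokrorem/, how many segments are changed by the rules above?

2

Segments that undergo a rule: /r/ → [ɾ] (rule 2); /r/ → [ɾ] (rule 2).
All other segments surface unchanged.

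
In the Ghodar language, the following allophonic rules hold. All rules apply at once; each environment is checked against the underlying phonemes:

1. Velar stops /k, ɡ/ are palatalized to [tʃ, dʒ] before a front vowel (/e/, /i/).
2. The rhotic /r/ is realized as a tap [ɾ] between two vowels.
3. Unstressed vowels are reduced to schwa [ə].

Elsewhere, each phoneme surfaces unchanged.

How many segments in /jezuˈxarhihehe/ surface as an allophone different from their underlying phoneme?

Segments that undergo a rule: /e/ → [ə] (rule 3); /u/ → [ə] (rule 3); /i/ → [ə] (rule 3); /e/ → [ə] (rule 3); /e/ → [ə] (rule 3).
All other segments surface unchanged.

5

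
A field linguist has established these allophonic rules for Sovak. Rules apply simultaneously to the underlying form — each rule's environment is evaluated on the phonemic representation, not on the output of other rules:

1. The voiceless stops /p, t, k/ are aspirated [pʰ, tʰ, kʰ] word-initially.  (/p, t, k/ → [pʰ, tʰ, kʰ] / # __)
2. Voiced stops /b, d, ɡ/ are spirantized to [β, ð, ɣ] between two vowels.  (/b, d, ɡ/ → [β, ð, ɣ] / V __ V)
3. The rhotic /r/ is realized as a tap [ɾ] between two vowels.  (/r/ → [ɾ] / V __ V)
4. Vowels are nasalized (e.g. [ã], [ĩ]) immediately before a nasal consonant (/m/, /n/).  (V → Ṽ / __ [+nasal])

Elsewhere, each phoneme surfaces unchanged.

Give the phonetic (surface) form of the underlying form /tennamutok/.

[tʰẽnnãmutok]

/t/ (word-initial): word-initially, so rule 1 applies → [tʰ].
Rule 4 applies to /e/ (between /t/ and /n/: before a nasal consonant) → [ẽ].
/n/ (between /e/ and /n/): no rule targets it → [n].
/n/ (between /n/ and /a/): no rule targets it → [n].
/a/ (between /n/ and /m/) occurs before a nasal consonant → [ã] by rule 4.
/m/ — not in any rule's target class → [m].
/u/ (between /m/ and /t/) is in the target of rule 4 but the environment (before a nasal consonant) is not met → [u].
/t/ (between /u/ and /o/): rule 1 targets it, but not word-initially → unchanged [t].
/o/ (between /t/ and /k/) is in the target of rule 4 but the environment (before a nasal consonant) is not met → [o].
/k/ (word-final): rule 1 targets it, but not word-initially → unchanged [k].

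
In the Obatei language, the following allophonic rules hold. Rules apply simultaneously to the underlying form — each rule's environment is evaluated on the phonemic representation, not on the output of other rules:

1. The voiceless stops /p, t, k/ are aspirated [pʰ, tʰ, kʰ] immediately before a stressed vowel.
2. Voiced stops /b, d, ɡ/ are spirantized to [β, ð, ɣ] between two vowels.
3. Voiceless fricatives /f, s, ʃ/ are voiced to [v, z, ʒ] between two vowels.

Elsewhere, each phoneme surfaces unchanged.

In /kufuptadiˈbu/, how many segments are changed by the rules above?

3

Segments that undergo a rule: /f/ → [v] (rule 3); /d/ → [ð] (rule 2); /b/ → [β] (rule 2).
All other segments surface unchanged.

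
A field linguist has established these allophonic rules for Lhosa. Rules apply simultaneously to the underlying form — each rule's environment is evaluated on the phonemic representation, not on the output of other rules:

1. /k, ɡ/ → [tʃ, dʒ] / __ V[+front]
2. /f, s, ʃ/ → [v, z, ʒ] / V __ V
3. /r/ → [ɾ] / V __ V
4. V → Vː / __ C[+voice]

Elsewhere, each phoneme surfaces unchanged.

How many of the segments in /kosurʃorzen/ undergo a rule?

4

Segments that undergo a rule: /s/ → [z] (rule 2); /u/ → [uː] (rule 4); /o/ → [oː] (rule 4); /e/ → [eː] (rule 4).
All other segments surface unchanged.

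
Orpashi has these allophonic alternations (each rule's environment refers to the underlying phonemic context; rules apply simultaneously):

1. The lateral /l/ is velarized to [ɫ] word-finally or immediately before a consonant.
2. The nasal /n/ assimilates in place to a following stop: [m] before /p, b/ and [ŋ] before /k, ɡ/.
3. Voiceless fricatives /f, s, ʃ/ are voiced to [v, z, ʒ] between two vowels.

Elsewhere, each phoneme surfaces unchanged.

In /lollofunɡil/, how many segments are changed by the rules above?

4

Segments that undergo a rule: /l/ → [ɫ] (rule 1); /f/ → [v] (rule 3); /n/ → [ŋ] (rule 2); /l/ → [ɫ] (rule 1).
All other segments surface unchanged.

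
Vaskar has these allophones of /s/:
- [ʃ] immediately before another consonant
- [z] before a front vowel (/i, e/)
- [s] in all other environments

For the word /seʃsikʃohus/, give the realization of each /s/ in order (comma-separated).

Occurrence 1 (position 1): before a front vowel (/i, e/) → [z].
Occurrence 2 (position 4): before a front vowel (/i, e/) → [z].
Occurrence 3 (position 11): no conditioning environment matches → elsewhere allophone [s].

[z], [z], [s]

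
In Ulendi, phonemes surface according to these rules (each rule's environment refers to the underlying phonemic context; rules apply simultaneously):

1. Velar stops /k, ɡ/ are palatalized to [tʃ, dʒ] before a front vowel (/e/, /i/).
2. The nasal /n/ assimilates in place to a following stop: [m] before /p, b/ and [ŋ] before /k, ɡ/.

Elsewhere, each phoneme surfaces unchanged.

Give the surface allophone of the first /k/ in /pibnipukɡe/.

/k/ (between /u/ and /ɡ/) fails the environment for rule 1, so it stays [k].

[k]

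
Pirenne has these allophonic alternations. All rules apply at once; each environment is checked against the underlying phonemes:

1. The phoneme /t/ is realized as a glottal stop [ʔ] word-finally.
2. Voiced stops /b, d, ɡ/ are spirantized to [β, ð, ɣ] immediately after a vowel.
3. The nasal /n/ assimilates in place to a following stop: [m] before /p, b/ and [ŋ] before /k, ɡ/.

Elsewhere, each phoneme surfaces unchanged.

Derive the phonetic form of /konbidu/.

/k/ — not in any rule's target class → [k].
/o/ (between /k/ and /n/): no rule targets it → [o].
Rule 3 applies to /n/ (between /o/ and /b/: before a labial or velar stop) → [m].
/b/ (between /n/ and /i/): rule 2 targets it, but not immediately after a vowel → unchanged [b].
/i/ (between /b/ and /d/) is unaffected → [i].
Rule 2 applies to /d/ (between /i/ and /u/: immediately after a vowel) → [ð].
/u/ (word-final): no rule targets it → [u].

[kombiðu]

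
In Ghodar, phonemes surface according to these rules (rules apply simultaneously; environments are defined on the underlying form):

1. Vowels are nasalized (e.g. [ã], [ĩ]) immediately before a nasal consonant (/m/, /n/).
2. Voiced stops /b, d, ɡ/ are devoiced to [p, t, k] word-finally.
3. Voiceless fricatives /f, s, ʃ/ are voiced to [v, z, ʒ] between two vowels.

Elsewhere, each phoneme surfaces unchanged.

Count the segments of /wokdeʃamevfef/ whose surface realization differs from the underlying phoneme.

2

Segments that undergo a rule: /ʃ/ → [ʒ] (rule 3); /a/ → [ã] (rule 1).
All other segments surface unchanged.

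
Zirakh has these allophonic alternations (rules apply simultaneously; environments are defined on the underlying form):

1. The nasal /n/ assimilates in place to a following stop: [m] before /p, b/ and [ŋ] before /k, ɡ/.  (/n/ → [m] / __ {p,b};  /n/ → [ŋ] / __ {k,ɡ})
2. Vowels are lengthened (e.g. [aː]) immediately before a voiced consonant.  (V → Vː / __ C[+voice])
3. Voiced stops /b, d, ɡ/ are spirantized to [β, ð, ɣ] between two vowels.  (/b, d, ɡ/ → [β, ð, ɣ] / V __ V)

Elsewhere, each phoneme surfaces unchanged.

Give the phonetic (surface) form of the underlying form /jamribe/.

[jaːmriːβe]

/a/ meets the environment for rule 2 (before a voiced consonant) → [aː].
/i/ (between /r/ and /b/) occurs before a voiced consonant → [iː] by rule 2.
/b/ (between /i/ and /e/): between two vowels, so rule 3 applies → [β].
/e/ (word-final) is in the target of rule 2 but the environment (before a voiced consonant) is not met → [e].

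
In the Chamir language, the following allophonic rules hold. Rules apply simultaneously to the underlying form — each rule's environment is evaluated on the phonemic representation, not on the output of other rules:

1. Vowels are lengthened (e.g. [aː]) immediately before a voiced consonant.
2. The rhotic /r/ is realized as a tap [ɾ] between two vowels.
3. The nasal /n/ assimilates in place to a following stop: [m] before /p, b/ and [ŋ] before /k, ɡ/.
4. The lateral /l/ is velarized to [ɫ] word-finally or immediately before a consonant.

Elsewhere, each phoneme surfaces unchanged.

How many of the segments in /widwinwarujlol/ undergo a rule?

7

Segments that undergo a rule: /i/ → [iː] (rule 1); /i/ → [iː] (rule 1); /a/ → [aː] (rule 1); /r/ → [ɾ] (rule 2); /u/ → [uː] (rule 1); /o/ → [oː] (rule 1); /l/ → [ɫ] (rule 4).
All other segments surface unchanged.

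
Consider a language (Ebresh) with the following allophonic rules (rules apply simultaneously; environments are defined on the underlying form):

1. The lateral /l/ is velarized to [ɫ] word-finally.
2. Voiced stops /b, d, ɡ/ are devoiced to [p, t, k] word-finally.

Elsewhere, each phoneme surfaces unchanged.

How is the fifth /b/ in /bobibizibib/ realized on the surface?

[p]

/b/ (word-final) occurs word-finally → [p] by rule 2.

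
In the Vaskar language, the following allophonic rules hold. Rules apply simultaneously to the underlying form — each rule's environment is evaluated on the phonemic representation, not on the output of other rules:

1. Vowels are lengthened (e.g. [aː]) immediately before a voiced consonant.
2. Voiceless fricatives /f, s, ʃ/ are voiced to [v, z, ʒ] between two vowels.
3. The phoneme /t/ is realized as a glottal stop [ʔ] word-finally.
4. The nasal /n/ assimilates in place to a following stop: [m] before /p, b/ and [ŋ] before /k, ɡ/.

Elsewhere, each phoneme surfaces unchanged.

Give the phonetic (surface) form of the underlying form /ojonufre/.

/o/ meets the environment for rule 1 (before a voiced consonant) → [oː].
/j/ (between /o/ and /o/): no rule targets it → [j].
Rule 1 applies to /o/ (between /j/ and /n/: before a voiced consonant) → [oː].
/n/ — between /o/ and /u/; rule 4 does not apply here → [n].
/u/ (between /n/ and /f/) is in the target of rule 1 but the environment (before a voiced consonant) is not met → [u].
/f/ — between /u/ and /r/; rule 2 does not apply here → [f].
/r/ (between /f/ and /e/): no rule targets it → [r].
/e/ (word-final) is in the target of rule 1 but the environment (before a voiced consonant) is not met → [e].

[oːjoːnufre]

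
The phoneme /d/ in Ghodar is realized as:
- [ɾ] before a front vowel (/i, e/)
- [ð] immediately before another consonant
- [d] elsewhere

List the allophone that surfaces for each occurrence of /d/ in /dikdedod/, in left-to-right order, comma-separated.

Occurrence 1 (position 1): before a front vowel (/i, e/) → [ɾ].
Occurrence 2 (position 4): before a front vowel (/i, e/) → [ɾ].
Occurrence 3 (position 6): no conditioning environment matches → elsewhere allophone [d].
Occurrence 4 (position 8): no conditioning environment matches → elsewhere allophone [d].

[ɾ], [ɾ], [d], [d]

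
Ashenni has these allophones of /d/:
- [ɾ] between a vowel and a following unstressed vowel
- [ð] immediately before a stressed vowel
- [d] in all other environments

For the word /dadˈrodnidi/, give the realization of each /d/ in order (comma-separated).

[d], [d], [d], [ɾ]

Occurrence 1 (position 1): no conditioning environment matches → elsewhere allophone [d].
Occurrence 2 (position 3): no conditioning environment matches → elsewhere allophone [d].
Occurrence 3 (position 6): no conditioning environment matches → elsewhere allophone [d].
Occurrence 4 (position 9): between a vowel and a following unstressed vowel → [ɾ].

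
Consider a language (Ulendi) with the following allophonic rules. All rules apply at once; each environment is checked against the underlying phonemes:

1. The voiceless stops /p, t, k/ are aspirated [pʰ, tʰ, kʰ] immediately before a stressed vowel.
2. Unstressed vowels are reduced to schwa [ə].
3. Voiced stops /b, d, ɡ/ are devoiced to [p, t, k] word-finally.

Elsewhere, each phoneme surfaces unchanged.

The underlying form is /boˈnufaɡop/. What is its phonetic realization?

[bəˈnufəɡəp]

/b/ (word-initial): rule 3 targets it, but not word-finally → unchanged [b].
/o/ (between /b/ and /n/) occurs in an unstressed syllable → [ə] by rule 2.
/n/ (between /o/ and /u/): no rule targets it → [n].
/u/ — between /n/ and /f/; rule 2 does not apply here → [u].
/f/ — not in any rule's target class → [f].
/a/ — between /f/ and /ɡ/, in an unstressed syllable — surfaces as [ə] (rule 2).
/ɡ/ — between /a/ and /o/; rule 3 does not apply here → [ɡ].
/o/ (between /ɡ/ and /p/) occurs in an unstressed syllable → [ə] by rule 2.
/p/ (word-final) fails the environment for rule 1, so it stays [p].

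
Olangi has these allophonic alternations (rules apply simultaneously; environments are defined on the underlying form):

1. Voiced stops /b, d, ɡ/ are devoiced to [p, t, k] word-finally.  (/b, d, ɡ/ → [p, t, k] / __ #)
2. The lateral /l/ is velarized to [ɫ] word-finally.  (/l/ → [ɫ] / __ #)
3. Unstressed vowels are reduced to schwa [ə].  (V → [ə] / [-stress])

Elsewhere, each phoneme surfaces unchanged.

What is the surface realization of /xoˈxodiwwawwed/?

/x/ (word-initial): no rule targets it → [x].
/o/ (between /x/ and /x/): in an unstressed syllable, so rule 3 applies → [ə].
/x/ (between /o/ and /o/) is unaffected → [x].
/o/ — between /x/ and /d/; rule 3 does not apply here → [o].
/d/ — between /o/ and /i/; rule 1 does not apply here → [d].
/i/ — between /d/ and /w/, in an unstressed syllable — surfaces as [ə] (rule 3).
/w/ (between /i/ and /w/) is unaffected → [w].
/w/ (between /w/ and /a/): no rule targets it → [w].
/a/ — between /w/ and /w/, in an unstressed syllable — surfaces as [ə] (rule 3).
/w/ — not in any rule's target class → [w].
/w/ (between /w/ and /e/) is unaffected → [w].
/e/ (between /w/ and /d/): in an unstressed syllable, so rule 3 applies → [ə].
/d/ — word-final, word-finally — surfaces as [t] (rule 1).

[xəˈxodəwwəwwət]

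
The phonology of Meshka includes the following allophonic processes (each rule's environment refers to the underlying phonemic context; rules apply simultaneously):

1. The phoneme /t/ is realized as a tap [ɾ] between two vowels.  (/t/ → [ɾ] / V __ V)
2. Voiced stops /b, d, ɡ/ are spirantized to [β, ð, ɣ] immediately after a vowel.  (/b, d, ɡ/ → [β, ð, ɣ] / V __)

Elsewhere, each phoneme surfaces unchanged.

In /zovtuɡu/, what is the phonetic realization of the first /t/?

/t/ — between /v/ and /u/; rule 1 does not apply here → [t].

[t]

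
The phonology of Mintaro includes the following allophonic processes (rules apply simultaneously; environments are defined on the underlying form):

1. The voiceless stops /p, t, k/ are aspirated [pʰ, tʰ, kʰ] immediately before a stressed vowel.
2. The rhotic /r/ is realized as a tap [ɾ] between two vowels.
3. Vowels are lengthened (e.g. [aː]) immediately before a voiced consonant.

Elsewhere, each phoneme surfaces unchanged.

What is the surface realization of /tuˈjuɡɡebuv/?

/t/ — word-initial; rule 1 does not apply here → [t].
/u/ (between /t/ and /j/): before a voiced consonant, so rule 3 applies → [uː].
/j/ — not in any rule's target class → [j].
/u/ — between /j/ and /ɡ/, before a voiced consonant — surfaces as [uː] (rule 3).
/ɡ/ (between /u/ and /ɡ/) is unaffected → [ɡ].
/ɡ/ — not in any rule's target class → [ɡ].
/e/ (between /ɡ/ and /b/) occurs before a voiced consonant → [eː] by rule 3.
/b/ stays [b].
/u/ (between /b/ and /v/): before a voiced consonant, so rule 3 applies → [uː].
/v/ stays [v].

[tuːˈjuːɡɡeːbuːv]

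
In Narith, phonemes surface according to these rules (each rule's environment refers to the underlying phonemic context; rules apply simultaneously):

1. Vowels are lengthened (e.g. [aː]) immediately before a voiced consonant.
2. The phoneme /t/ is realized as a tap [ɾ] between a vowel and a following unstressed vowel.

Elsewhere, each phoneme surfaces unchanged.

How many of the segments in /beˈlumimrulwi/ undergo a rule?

4

Segments that undergo a rule: /e/ → [eː] (rule 1); /u/ → [uː] (rule 1); /i/ → [iː] (rule 1); /u/ → [uː] (rule 1).
All other segments surface unchanged.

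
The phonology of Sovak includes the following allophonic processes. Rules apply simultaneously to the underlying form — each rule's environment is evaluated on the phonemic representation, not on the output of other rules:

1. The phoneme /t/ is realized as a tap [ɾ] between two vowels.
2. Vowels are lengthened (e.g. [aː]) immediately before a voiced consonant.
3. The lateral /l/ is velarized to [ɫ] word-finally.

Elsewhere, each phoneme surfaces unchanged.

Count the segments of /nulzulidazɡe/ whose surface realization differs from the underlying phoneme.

4

Segments that undergo a rule: /u/ → [uː] (rule 2); /u/ → [uː] (rule 2); /i/ → [iː] (rule 2); /a/ → [aː] (rule 2).
All other segments surface unchanged.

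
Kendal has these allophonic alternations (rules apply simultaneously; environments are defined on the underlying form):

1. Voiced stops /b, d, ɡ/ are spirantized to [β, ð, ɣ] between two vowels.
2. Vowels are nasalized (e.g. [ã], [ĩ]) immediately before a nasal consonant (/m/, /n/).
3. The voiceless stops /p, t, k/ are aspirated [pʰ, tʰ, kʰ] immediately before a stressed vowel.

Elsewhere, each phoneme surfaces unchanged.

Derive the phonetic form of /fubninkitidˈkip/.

[fubnĩnkitidˈkʰip]

/f/ — not in any rule's target class → [f].
/u/ (between /f/ and /b/) fails the environment for rule 2, so it stays [u].
/b/ (between /u/ and /n/) fails the environment for rule 1, so it stays [b].
/n/ (between /b/ and /i/): no rule targets it → [n].
/i/ — between /n/ and /n/, before a nasal consonant — surfaces as [ĩ] (rule 2).
/n/ — not in any rule's target class → [n].
/k/ — between /n/ and /i/; rule 3 does not apply here → [k].
/i/ (between /k/ and /t/) is in the target of rule 2 but the environment (before a nasal consonant) is not met → [i].
/t/ (between /i/ and /i/) is in the target of rule 3 but the environment (immediately before a stressed vowel) is not met → [t].
/i/ (between /t/ and /d/) fails the environment for rule 2, so it stays [i].
/d/ (between /i/ and /k/) is in the target of rule 1 but the environment (between two vowels) is not met → [d].
/k/ — between /d/ and /i/, immediately before a stressed vowel — surfaces as [kʰ] (rule 3).
/i/ — between /k/ and /p/; rule 2 does not apply here → [i].
/p/ (word-final): rule 3 targets it, but not immediately before a stressed vowel → unchanged [p].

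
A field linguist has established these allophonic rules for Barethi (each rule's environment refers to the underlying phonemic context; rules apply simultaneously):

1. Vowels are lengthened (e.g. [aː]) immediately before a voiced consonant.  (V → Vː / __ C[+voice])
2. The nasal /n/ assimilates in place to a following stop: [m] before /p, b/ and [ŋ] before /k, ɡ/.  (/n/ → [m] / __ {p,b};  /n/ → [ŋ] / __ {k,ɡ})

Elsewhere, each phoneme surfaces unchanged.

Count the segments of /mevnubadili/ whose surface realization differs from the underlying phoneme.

Segments that undergo a rule: /e/ → [eː] (rule 1); /u/ → [uː] (rule 1); /a/ → [aː] (rule 1); /i/ → [iː] (rule 1).
All other segments surface unchanged.

4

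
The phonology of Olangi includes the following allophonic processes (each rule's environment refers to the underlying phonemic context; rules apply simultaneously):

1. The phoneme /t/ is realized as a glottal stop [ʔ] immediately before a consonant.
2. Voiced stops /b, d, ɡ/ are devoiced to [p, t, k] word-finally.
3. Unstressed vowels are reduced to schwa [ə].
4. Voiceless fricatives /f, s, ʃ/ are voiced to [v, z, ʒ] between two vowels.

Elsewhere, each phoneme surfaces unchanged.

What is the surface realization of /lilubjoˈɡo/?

[lələbjəˈɡo]

/l/ stays [l].
/i/ (between /l/ and /l/) occurs in an unstressed syllable → [ə] by rule 3.
/l/ stays [l].
/u/ — between /l/ and /b/, in an unstressed syllable — surfaces as [ə] (rule 3).
/b/ (between /u/ and /j/): rule 2 targets it, but not word-finally → unchanged [b].
/j/ stays [j].
Rule 3 applies to /o/ (between /j/ and /ɡ/: in an unstressed syllable) → [ə].
/ɡ/ — between /o/ and /o/; rule 2 does not apply here → [ɡ].
/o/ (word-final) is in the target of rule 3 but the environment (in an unstressed syllable) is not met → [o].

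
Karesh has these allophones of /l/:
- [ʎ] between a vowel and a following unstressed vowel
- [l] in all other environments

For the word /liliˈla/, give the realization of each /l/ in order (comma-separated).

[l], [ʎ], [l]

Occurrence 1 (position 1): no conditioning environment matches → elsewhere allophone [l].
Occurrence 2 (position 3): between a vowel and a following unstressed vowel → [ʎ].
Occurrence 3 (position 5): no conditioning environment matches → elsewhere allophone [l].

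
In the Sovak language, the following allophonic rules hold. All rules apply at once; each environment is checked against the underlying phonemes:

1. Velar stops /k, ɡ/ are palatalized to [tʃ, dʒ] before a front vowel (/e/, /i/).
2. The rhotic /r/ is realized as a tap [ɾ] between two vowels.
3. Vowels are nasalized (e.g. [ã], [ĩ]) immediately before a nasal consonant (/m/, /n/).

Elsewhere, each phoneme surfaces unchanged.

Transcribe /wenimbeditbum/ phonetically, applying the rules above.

[wẽnĩmbeditbũm]

/w/ (word-initial): no rule targets it → [w].
/e/ — between /w/ and /n/, before a nasal consonant — surfaces as [ẽ] (rule 3).
/n/ stays [n].
/i/ — between /n/ and /m/, before a nasal consonant — surfaces as [ĩ] (rule 3).
/m/ (between /i/ and /b/): no rule targets it → [m].
/b/ (between /m/ and /e/): no rule targets it → [b].
/e/ (between /b/ and /d/) fails the environment for rule 3, so it stays [e].
/d/ — not in any rule's target class → [d].
/i/ (between /d/ and /t/): rule 3 targets it, but not before a nasal consonant → unchanged [i].
/t/ — not in any rule's target class → [t].
/b/ — not in any rule's target class → [b].
/u/ — between /b/ and /m/, before a nasal consonant — surfaces as [ũ] (rule 3).
/m/ stays [m].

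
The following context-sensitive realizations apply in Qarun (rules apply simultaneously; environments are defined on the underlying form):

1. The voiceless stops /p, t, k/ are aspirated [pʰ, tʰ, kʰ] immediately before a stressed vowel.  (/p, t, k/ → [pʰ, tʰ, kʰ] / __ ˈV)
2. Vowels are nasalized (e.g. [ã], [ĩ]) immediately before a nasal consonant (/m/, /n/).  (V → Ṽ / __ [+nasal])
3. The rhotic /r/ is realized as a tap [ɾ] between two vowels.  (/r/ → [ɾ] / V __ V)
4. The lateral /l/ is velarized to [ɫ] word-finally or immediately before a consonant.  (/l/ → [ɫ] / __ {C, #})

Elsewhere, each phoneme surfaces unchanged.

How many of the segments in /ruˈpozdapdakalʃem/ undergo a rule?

3

Segments that undergo a rule: /p/ → [pʰ] (rule 1); /l/ → [ɫ] (rule 4); /e/ → [ẽ] (rule 2).
All other segments surface unchanged.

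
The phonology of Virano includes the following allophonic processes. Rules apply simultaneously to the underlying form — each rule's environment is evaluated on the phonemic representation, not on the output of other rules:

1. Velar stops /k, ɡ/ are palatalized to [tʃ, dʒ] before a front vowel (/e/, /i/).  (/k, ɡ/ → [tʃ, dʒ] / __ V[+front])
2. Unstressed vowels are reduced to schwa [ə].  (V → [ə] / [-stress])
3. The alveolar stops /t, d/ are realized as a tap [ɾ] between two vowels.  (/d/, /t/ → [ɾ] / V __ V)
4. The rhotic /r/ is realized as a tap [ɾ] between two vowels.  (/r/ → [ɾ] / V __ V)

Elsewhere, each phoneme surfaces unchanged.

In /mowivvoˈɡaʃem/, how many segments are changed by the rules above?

4

Segments that undergo a rule: /o/ → [ə] (rule 2); /i/ → [ə] (rule 2); /o/ → [ə] (rule 2); /e/ → [ə] (rule 2).
All other segments surface unchanged.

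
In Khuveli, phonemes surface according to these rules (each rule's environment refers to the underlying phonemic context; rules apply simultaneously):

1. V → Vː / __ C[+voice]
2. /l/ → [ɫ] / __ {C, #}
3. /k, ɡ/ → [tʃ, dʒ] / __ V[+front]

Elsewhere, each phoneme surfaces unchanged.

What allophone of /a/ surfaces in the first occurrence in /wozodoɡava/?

/a/ (between /ɡ/ and /v/) occurs before a voiced consonant → [aː] by rule 1.

[aː]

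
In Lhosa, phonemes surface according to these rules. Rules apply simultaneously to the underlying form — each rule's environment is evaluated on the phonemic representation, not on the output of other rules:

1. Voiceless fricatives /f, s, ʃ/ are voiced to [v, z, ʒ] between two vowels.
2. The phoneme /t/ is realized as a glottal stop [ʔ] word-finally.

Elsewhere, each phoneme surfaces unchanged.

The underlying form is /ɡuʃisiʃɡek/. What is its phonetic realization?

/ɡ/ (word-initial): no rule targets it → [ɡ].
/u/ — not in any rule's target class → [u].
Rule 1 applies to /ʃ/ (between /u/ and /i/: between two vowels) → [ʒ].
/i/ (between /ʃ/ and /s/) is unaffected → [i].
/s/ (between /i/ and /i/) occurs between two vowels → [z] by rule 1.
/i/ — not in any rule's target class → [i].
/ʃ/ (between /i/ and /ɡ/): rule 1 targets it, but not between two vowels → unchanged [ʃ].
/ɡ/ — not in any rule's target class → [ɡ].
/e/ (between /ɡ/ and /k/): no rule targets it → [e].
/k/ — not in any rule's target class → [k].

[ɡuʒiziʃɡek]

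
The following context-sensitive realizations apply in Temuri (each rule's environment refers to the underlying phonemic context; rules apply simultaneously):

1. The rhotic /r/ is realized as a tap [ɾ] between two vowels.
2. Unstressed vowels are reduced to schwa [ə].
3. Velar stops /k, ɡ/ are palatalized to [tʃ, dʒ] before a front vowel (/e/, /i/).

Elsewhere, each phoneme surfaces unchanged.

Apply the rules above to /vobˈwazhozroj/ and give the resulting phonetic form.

/v/ (word-initial): no rule targets it → [v].
/o/ (between /v/ and /b/) occurs in an unstressed syllable → [ə] by rule 2.
/b/ stays [b].
/w/ stays [w].
/a/ (between /w/ and /z/) fails the environment for rule 2, so it stays [a].
/z/ — not in any rule's target class → [z].
/h/ (between /z/ and /o/) is unaffected → [h].
/o/ — between /h/ and /z/, in an unstressed syllable — surfaces as [ə] (rule 2).
/z/ stays [z].
/r/ (between /z/ and /o/) is in the target of rule 1 but the environment (between two vowels) is not met → [r].
/o/ meets the environment for rule 2 (in an unstressed syllable) → [ə].
/j/ (word-final) is unaffected → [j].

[vəbˈwazhəzrəj]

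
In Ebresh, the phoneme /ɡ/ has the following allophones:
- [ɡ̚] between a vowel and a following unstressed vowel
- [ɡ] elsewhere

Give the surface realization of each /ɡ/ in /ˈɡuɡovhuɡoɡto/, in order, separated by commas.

Occurrence 1 (position 1): no conditioning environment matches → elsewhere allophone [ɡ].
Occurrence 2 (position 3): between a vowel and a following unstressed vowel → [ɡ̚].
Occurrence 3 (position 8): between a vowel and a following unstressed vowel → [ɡ̚].
Occurrence 4 (position 10): no conditioning environment matches → elsewhere allophone [ɡ].

[ɡ], [ɡ̚], [ɡ̚], [ɡ]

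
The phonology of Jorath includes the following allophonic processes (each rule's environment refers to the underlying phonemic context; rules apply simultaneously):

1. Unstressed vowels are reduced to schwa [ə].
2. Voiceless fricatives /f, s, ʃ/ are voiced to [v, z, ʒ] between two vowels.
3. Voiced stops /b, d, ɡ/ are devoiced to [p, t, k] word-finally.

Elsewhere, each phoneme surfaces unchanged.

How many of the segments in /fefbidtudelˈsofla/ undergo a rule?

5

Segments that undergo a rule: /e/ → [ə] (rule 1); /i/ → [ə] (rule 1); /u/ → [ə] (rule 1); /e/ → [ə] (rule 1); /a/ → [ə] (rule 1).
All other segments surface unchanged.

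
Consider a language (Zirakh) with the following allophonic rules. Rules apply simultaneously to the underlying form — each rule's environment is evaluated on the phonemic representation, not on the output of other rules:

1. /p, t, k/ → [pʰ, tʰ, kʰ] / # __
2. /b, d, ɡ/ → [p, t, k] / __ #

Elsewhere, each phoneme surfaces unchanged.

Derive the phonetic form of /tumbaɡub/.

[tʰumbaɡup]

Rule 1 applies to /t/ (word-initial: word-initially) → [tʰ].
/u/ (between /t/ and /m/) is unaffected → [u].
/m/ (between /u/ and /b/): no rule targets it → [m].
/b/ (between /m/ and /a/): rule 2 targets it, but not word-finally → unchanged [b].
/a/ — not in any rule's target class → [a].
/ɡ/ (between /a/ and /u/): rule 2 targets it, but not word-finally → unchanged [ɡ].
/u/ (between /ɡ/ and /b/): no rule targets it → [u].
/b/ (word-final) occurs word-finally → [p] by rule 2.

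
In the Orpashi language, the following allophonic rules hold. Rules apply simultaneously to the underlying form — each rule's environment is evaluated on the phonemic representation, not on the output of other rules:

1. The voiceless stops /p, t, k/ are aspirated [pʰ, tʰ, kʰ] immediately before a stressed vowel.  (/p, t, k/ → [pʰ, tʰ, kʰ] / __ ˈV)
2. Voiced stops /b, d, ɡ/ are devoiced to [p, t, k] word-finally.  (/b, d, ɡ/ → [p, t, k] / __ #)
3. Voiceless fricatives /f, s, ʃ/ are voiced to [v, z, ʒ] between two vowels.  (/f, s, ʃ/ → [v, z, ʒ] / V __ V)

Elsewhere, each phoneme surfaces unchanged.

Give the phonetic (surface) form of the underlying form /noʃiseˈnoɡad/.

/ʃ/ meets the environment for rule 3 (between two vowels) → [ʒ].
/s/ (between /i/ and /e/): between two vowels, so rule 3 applies → [z].
/ɡ/ — between /o/ and /a/; rule 2 does not apply here → [ɡ].
/d/ (word-final): word-finally, so rule 2 applies → [t].

[noʒizeˈnoɡat]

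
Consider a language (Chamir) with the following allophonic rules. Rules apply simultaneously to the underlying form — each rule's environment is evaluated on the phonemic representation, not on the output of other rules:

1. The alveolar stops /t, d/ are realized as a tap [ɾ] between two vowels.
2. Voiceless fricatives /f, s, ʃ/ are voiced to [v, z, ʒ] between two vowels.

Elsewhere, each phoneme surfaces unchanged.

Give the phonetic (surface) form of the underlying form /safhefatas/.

/s/ (word-initial) is in the target of rule 2 but the environment (between two vowels) is not met → [s].
/f/ (between /a/ and /h/) fails the environment for rule 2, so it stays [f].
/f/ (between /e/ and /a/): between two vowels, so rule 2 applies → [v].
/t/ (between /a/ and /a/): between two vowels, so rule 1 applies → [ɾ].
/s/ (word-final) fails the environment for rule 2, so it stays [s].

[safhevaɾas]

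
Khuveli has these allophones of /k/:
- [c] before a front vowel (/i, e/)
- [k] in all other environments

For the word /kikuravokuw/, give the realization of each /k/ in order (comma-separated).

[c], [k], [k]

Occurrence 1 (position 1): before a front vowel → [c].
Occurrence 2 (position 3): no conditioning environment matches → elsewhere allophone [k].
Occurrence 3 (position 9): no conditioning environment matches → elsewhere allophone [k].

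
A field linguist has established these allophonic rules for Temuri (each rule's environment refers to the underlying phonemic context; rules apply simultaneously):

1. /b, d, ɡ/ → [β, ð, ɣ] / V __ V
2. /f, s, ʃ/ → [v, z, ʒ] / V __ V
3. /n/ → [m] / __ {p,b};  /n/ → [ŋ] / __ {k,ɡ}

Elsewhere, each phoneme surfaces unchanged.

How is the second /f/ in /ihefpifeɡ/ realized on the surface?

/f/ — between /i/ and /e/, between two vowels — surfaces as [v] (rule 2).

[v]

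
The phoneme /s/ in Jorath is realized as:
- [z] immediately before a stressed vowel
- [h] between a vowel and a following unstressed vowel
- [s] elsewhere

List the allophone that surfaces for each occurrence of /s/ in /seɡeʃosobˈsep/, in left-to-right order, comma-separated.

[s], [h], [z]

Occurrence 1 (position 1): no conditioning environment matches → elsewhere allophone [s].
Occurrence 2 (position 7): between a vowel and a following unstressed vowel → [h].
Occurrence 3 (position 10): immediately before a stressed vowel → [z].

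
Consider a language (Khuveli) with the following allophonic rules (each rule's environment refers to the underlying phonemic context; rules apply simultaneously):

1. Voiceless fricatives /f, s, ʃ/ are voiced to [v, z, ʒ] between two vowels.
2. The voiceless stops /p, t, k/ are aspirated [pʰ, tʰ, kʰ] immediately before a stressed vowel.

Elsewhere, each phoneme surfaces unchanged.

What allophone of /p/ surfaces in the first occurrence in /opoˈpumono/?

/p/ (between /o/ and /o/): rule 2 targets it, but not immediately before a stressed vowel → unchanged [p].

[p]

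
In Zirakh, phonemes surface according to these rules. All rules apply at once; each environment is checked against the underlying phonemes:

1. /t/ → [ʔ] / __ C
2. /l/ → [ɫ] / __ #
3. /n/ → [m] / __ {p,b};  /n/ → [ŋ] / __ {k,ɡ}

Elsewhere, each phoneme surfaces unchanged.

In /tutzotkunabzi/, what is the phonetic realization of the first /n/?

/n/ (between /u/ and /a/): rule 3 targets it, but not before a labial or velar stop → unchanged [n].

[n]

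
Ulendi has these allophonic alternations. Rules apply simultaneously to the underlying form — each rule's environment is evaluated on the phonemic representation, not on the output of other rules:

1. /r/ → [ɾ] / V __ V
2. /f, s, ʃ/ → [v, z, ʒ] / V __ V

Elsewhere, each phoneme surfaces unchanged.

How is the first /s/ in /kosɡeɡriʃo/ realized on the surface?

[s]

/s/ — between /o/ and /ɡ/; rule 2 does not apply here → [s].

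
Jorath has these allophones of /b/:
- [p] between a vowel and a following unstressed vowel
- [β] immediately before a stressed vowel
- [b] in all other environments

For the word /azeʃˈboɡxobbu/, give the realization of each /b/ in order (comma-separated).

Occurrence 1 (position 5): immediately before a stressed vowel → [β].
Occurrence 2 (position 10): no conditioning environment matches → elsewhere allophone [b].
Occurrence 3 (position 11): no conditioning environment matches → elsewhere allophone [b].

[β], [b], [b]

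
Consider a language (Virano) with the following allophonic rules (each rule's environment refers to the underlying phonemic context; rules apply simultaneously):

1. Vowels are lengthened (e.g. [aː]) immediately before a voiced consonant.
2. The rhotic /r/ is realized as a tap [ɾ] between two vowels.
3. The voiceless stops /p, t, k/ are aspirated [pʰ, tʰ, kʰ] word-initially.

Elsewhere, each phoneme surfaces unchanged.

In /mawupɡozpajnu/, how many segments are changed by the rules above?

3

Segments that undergo a rule: /a/ → [aː] (rule 1); /o/ → [oː] (rule 1); /a/ → [aː] (rule 1).
All other segments surface unchanged.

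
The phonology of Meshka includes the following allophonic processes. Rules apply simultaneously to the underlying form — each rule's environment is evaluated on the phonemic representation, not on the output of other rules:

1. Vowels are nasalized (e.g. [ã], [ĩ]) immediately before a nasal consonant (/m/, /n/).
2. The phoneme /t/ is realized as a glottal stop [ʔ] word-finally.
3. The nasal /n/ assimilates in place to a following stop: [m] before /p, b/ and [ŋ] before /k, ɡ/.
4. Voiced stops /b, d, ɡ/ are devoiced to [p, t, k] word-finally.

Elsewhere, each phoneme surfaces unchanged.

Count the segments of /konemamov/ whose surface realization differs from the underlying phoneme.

Segments that undergo a rule: /o/ → [õ] (rule 1); /e/ → [ẽ] (rule 1); /a/ → [ã] (rule 1).
All other segments surface unchanged.

3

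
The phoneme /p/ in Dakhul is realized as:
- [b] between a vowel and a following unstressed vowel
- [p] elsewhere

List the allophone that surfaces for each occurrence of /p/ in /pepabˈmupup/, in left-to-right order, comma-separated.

Occurrence 1 (position 1): no conditioning environment matches → elsewhere allophone [p].
Occurrence 2 (position 3): between a vowel and a following unstressed vowel → [b].
Occurrence 3 (position 8): between a vowel and a following unstressed vowel → [b].
Occurrence 4 (position 10): no conditioning environment matches → elsewhere allophone [p].

[p], [b], [b], [p]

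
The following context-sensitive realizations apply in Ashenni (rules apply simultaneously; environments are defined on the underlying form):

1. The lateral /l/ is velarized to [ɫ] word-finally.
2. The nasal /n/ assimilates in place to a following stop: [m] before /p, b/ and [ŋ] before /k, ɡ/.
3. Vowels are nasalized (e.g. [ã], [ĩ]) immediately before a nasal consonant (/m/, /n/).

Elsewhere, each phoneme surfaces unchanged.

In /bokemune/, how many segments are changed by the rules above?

2

Segments that undergo a rule: /e/ → [ẽ] (rule 3); /u/ → [ũ] (rule 3).
All other segments surface unchanged.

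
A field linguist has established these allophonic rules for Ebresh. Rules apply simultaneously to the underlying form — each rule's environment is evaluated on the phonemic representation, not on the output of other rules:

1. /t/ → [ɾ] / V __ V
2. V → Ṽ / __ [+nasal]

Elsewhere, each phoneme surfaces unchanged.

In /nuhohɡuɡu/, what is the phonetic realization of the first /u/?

[u]

/u/ (between /n/ and /h/): rule 2 targets it, but not before a nasal consonant → unchanged [u].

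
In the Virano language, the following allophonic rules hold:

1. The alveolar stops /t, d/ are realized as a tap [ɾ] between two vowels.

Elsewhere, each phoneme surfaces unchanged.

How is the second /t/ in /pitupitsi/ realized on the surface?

[t]

/t/ (between /i/ and /s/) fails the environment for rule 1, so it stays [t].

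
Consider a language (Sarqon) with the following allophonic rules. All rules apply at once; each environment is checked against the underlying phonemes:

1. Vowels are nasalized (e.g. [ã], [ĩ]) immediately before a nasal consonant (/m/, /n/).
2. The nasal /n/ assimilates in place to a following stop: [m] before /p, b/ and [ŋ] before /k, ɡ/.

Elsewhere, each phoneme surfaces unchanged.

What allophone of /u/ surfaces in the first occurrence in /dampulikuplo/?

/u/ (between /p/ and /l/) fails the environment for rule 1, so it stays [u].

[u]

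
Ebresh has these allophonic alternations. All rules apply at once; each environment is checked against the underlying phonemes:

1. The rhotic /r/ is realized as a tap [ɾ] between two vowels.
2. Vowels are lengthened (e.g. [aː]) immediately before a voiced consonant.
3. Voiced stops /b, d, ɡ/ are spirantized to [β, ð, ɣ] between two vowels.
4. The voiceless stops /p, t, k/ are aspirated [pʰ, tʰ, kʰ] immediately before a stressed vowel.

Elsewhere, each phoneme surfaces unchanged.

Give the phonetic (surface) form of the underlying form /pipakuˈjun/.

/p/ — word-initial; rule 4 does not apply here → [p].
/i/ — between /p/ and /p/; rule 2 does not apply here → [i].
/p/ (between /i/ and /a/) is in the target of rule 4 but the environment (immediately before a stressed vowel) is not met → [p].
/a/ (between /p/ and /k/) is in the target of rule 2 but the environment (before a voiced consonant) is not met → [a].
/k/ (between /a/ and /u/) is in the target of rule 4 but the environment (immediately before a stressed vowel) is not met → [k].
/u/ — between /k/ and /j/, before a voiced consonant — surfaces as [uː] (rule 2).
/j/ (between /u/ and /u/) is unaffected → [j].
/u/ (between /j/ and /n/) occurs before a voiced consonant → [uː] by rule 2.
/n/ — not in any rule's target class → [n].

[pipakuːˈjuːn]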